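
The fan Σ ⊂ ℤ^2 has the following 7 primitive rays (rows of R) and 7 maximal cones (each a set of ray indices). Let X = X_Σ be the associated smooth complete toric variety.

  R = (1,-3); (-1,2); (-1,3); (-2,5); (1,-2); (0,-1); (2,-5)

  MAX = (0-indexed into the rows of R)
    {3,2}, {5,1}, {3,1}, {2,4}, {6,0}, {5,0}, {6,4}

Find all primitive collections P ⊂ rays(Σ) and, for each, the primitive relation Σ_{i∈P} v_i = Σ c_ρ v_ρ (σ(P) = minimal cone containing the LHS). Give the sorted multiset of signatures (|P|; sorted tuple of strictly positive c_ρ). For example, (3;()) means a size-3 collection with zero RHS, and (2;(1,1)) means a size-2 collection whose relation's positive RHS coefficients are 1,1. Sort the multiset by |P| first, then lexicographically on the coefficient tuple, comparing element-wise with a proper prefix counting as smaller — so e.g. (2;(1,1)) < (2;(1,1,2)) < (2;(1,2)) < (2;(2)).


Σ has 14 primitive collections:

  {0,2}:  v_{0} + v_{2} = 0 — sig = (2;())
  {1,4}:  v_{1} + v_{4} = 0 — sig = (2;())
  {3,6}:  v_{3} + v_{6} = 0 — sig = (2;())
  {0,1}:  v_{0} + v_{1} = v_{5} — sig = (2;(1))
  {0,3}:  v_{0} + v_{3} = v_{1} — sig = (2;(1))
  {0,4}:  v_{0} + v_{4} = v_{6} — sig = (2;(1))
  {1,2}:  v_{1} + v_{2} = v_{3} — sig = (2;(1))
  {1,6}:  v_{1} + v_{6} = v_{0} — sig = (2;(1))
  {2,5}:  v_{2} + v_{5} = v_{1} — sig = (2;(1))
  {2,6}:  v_{2} + v_{6} = v_{4} — sig = (2;(1))
  {3,4}:  v_{3} + v_{4} = v_{2} — sig = (2;(1))
  {4,5}:  v_{4} + v_{5} = v_{0} — sig = (2;(1))
  {3,5}:  v_{3} + v_{5} = 2·v_{1} — sig = (2;(2))
  {5,6}:  v_{5} + v_{6} = 2·v_{0} — sig = (2;(2))

Signatures (|P|; sorted positive RHS coefficients), sorted:
[(2;()), (2;()), (2;()), (2;(1)), (2;(1)), (2;(1)), (2;(1)), (2;(1)), (2;(1)), (2;(1)), (2;(1)), (2;(1)), (2;(2)), (2;(2))]


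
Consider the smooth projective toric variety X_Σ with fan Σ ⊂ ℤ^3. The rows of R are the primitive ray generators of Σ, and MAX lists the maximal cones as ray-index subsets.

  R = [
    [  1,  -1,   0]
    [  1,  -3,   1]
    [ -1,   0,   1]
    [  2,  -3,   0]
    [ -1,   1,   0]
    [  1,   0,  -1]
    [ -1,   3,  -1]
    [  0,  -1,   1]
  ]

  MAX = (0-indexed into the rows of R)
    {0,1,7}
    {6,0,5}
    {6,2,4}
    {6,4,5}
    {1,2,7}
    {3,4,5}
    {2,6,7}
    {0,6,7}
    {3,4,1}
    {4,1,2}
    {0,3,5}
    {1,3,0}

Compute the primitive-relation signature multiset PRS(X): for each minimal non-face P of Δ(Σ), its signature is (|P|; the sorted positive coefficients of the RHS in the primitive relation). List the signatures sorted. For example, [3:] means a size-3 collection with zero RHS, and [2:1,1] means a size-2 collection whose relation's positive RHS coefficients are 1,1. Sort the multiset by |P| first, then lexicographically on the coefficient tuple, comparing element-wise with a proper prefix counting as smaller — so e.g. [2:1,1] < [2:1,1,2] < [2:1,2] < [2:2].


10 collections generate NE(X_Σ); each relation:

  P={0,4}:  v_{0} + v_{4} = 0 — sig = [2:]
  P={1,6}:  v_{1} + v_{6} = 0 — sig = [2:]
  P={2,5}:  v_{2} + v_{5} = 0 — sig = [2:]
  P={0,2}:  v_{0} + v_{2} = v_{7} — sig = [2:1]
  P={1,5}:  v_{1} + v_{5} = v_{3} — sig = [2:1]
  P={2,3}:  v_{2} + v_{3} = v_{1} — sig = [2:1]
  P={3,6}:  v_{3} + v_{6} = v_{5} — sig = [2:1]
  P={4,7}:  v_{4} + v_{7} = v_{2} — sig = [2:1]
  P={5,7}:  v_{5} + v_{7} = v_{0} — sig = [2:1]
  P={3,7}:  v_{3} + v_{7} = v_{0} + v_{1} — sig = [2:1,1]

so the primitive-relation signature multiset is
{ [2:] ×3,  [2:1] ×6,  [2:1,1] }


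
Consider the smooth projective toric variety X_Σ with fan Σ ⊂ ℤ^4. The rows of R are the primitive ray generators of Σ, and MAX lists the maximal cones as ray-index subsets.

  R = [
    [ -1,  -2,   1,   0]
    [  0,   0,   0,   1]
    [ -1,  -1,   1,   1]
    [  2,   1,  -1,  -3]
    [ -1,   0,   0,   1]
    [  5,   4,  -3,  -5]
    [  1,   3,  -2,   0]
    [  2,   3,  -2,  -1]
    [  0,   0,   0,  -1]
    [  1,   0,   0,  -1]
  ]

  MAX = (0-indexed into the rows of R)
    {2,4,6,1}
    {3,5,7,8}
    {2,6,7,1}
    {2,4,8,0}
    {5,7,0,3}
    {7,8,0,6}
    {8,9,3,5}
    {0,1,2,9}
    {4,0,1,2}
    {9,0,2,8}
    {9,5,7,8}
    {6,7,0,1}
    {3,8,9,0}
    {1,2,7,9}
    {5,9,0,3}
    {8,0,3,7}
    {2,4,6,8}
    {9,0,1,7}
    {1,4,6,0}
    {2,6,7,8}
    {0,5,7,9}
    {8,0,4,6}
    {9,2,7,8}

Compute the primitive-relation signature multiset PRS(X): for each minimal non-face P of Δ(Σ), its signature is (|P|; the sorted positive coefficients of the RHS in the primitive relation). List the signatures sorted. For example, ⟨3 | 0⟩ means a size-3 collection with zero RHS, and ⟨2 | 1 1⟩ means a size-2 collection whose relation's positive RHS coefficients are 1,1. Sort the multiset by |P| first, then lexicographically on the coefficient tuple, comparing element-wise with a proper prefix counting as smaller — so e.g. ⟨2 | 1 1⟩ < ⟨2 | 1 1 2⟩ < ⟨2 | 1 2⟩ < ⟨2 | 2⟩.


17 minimal non-faces of Δ(Σ) (on 10 rays):

  P = {1,8}:  v_{1} + v_{8} = 0  so sig = ⟨2 | 0⟩
  P = {4,9}:  v_{4} + v_{9} = 0  so sig = ⟨2 | 0⟩
  P = {4,7}:  v_{4} + v_{7} = v_{6}  so sig = ⟨2 | 1⟩
  P = {6,9}:  v_{6} + v_{9} = v_{7}  so sig = ⟨2 | 1⟩
  P = {2,3}:  v_{2} + v_{3} = v_{8} + v_{9}  so sig = ⟨2 | 1 1⟩
  P = {4,5}:  v_{4} + v_{5} = v_{3} + v_{7}  so sig = ⟨2 | 1 1⟩
  P = {1,3}:  v_{1} + v_{3} = v_{0} + v_{7} + v_{9}  so sig = ⟨2 | 1 1 1⟩
  P = {3,4}:  v_{3} + v_{4} = v_{0} + v_{7} + v_{8}  so sig = ⟨2 | 1 1 1⟩
  P = {2,5}:  v_{2} + v_{5} = v_{7} + v_{8} + 2·v_{9}  so sig = ⟨2 | 1 1 2⟩
  P = {3,6}:  v_{3} + v_{6} = v_{0} + 2·v_{7} + v_{8}  so sig = ⟨2 | 1 1 2⟩
  P = {5,6}:  v_{5} + v_{6} = v_{3} + 2·v_{7}  so sig = ⟨2 | 1 2⟩
  P = {1,5}:  v_{1} + v_{5} = v_{0} + 2·v_{7} + 2·v_{9}  so sig = ⟨2 | 1 2 2⟩
  P = {0,2,7}:  v_{0} + v_{2} + v_{7} = 0  so sig = ⟨3 | 0⟩
  P = {0,2,6}:  v_{0} + v_{2} + v_{6} = v_{4}  so sig = ⟨3 | 1⟩
  P = {3,7,9}:  v_{3} + v_{7} + v_{9} = v_{5}  so sig = ⟨3 | 1⟩
  P = {0,5,8}:  v_{0} + v_{5} + v_{8} = 2·v_{3}  so sig = ⟨3 | 2⟩
  P = {0,7,8,9}:  v_{0} + v_{7} + v_{8} + v_{9} = v_{3}  so sig = ⟨4 | 1⟩

so the primitive-relation signature multiset is
    |P|=2: 12 collections, coeffs (), (), (1), (1), (1,1), (1,1), (1,1,1), (1,1,1), (1,1,2), (1,1,2), (1,2), (1,2,2)
    |P|=3: 4 collections, coeffs (), (1), (1), (2)
    |P|=4: 1 collection, coeffs (1)


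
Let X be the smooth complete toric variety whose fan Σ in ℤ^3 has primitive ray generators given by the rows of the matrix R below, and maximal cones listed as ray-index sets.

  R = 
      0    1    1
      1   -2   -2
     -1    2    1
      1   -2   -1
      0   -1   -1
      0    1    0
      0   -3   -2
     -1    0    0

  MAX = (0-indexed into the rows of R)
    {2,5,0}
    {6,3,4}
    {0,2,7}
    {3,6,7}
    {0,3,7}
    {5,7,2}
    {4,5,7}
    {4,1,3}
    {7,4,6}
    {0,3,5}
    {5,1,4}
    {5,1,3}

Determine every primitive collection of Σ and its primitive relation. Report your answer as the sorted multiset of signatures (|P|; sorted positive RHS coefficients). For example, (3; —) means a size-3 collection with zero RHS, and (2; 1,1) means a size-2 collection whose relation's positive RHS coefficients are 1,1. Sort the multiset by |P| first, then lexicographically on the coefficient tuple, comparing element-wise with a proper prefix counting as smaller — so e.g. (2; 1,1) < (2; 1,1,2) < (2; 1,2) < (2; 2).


Primitive collections (14):

  P = {0,4}:  v_{0} + v_{4} = 0 — sig = (2; —)
  P = {2,3}:  v_{2} + v_{3} = 0 — sig = (2; —)
  P = {0,1}:  v_{0} + v_{1} = v_{3} + v_{5} — sig = (2; 1,1)
  P = {0,6}:  v_{0} + v_{6} = v_{3} + v_{7} — sig = (2; 1,1)
  P = {1,2}:  v_{1} + v_{2} = v_{4} + v_{5} — sig = (2; 1,1)
  P = {2,4}:  v_{2} + v_{4} = v_{5} + v_{7} — sig = (2; 1,1)
  P = {2,6}:  v_{2} + v_{6} = v_{4} + v_{7} — sig = (2; 1,1)
  P = {1,6}:  v_{1} + v_{6} = v_{3} + 3·v_{4} — sig = (2; 1,3)
  P = {1,7}:  v_{1} + v_{7} = 2·v_{4} — sig = (2; 2)
  P = {5,6}:  v_{5} + v_{6} = 2·v_{4} — sig = (2; 2)
  P = {0,5,7}:  v_{0} + v_{5} + v_{7} = v_{2} — sig = (3; 1)
  P = {3,4,5}:  v_{3} + v_{4} + v_{5} = v_{1} — sig = (3; 1)
  P = {3,4,7}:  v_{3} + v_{4} + v_{7} = v_{6} — sig = (3; 1)
  P = {3,5,7}:  v_{3} + v_{5} + v_{7} = v_{4} — sig = (3; 1)

Signatures (|P|; sorted positive RHS coefficients), sorted:
[(2; —), (2; —), (2; 1,1), (2; 1,1), (2; 1,1), (2; 1,1), (2; 1,1), (2; 1,3), (2; 2), (2; 2), (3; 1), (3; 1), (3; 1), (3; 1)]


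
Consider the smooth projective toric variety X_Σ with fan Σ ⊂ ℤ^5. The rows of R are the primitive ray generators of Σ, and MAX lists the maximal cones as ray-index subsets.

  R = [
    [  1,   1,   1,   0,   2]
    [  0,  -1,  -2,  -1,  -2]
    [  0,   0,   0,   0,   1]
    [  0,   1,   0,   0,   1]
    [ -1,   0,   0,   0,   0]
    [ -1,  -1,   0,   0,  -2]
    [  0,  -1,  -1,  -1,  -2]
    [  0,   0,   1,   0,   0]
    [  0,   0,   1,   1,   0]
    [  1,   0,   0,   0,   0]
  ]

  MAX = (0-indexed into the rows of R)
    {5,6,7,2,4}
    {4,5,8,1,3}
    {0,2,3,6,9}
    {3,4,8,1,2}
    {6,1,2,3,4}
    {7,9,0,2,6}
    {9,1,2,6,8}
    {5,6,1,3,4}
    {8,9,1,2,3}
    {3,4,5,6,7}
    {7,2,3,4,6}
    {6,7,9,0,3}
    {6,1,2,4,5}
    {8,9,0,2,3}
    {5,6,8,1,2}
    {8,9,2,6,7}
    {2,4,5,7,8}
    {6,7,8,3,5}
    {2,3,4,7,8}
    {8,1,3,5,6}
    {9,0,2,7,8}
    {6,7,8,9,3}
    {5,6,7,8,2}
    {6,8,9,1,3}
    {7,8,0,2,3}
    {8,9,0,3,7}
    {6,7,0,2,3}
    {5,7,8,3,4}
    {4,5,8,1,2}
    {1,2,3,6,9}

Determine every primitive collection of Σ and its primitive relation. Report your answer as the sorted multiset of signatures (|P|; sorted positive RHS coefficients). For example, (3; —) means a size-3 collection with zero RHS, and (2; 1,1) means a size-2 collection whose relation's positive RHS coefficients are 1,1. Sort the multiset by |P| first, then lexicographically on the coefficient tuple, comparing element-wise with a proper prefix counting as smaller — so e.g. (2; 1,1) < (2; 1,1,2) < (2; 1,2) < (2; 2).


11 minimal non-faces of Δ(Σ) (on 10 rays):

  • {4,9}:  v_{4} + v_{9} = 0 — sig = (2; —)
  • {0,5}:  v_{0} + v_{5} = v_{7} — sig = (2; 1)
  • {1,7}:  v_{1} + v_{7} = v_{6} — sig = (2; 1)
  • {5,9}:  v_{5} + v_{9} = v_{6} + v_{8} — sig = (2; 1,1)
  • {0,4}:  v_{0} + v_{4} = v_{2} + v_{3} + v_{7} — sig = (2; 1,1,1)
  • {0,1}:  v_{0} + v_{1} = v_{2} + v_{3} + v_{6} + v_{9} — sig = (2; 1,1,1,1)
  • {2,3,5}:  v_{2} + v_{3} + v_{5} = v_{4} — sig = (3; 1)
  • {4,6,8}:  v_{4} + v_{6} + v_{8} = v_{5} — sig = (3; 1)
  • {0,6,8}:  v_{0} + v_{6} + v_{8} = v_{7} + v_{9} — sig = (3; 1,1)
  • {2,3,6,8}:  v_{2} + v_{3} + v_{6} + v_{8} = 0 — sig = (4; —)
  • {2,3,7,9}:  v_{2} + v_{3} + v_{7} + v_{9} = v_{0} — sig = (4; 1)

so the primitive-relation signature multiset is
    |P|=2: 6 collections, coeffs (), (1), (1), (1,1), (1,1,1), (1,1,1,1)
    |P|=3: 3 collections, coeffs (1), (1), (1,1)
    |P|=4: 2 collections, coeffs (), (1)


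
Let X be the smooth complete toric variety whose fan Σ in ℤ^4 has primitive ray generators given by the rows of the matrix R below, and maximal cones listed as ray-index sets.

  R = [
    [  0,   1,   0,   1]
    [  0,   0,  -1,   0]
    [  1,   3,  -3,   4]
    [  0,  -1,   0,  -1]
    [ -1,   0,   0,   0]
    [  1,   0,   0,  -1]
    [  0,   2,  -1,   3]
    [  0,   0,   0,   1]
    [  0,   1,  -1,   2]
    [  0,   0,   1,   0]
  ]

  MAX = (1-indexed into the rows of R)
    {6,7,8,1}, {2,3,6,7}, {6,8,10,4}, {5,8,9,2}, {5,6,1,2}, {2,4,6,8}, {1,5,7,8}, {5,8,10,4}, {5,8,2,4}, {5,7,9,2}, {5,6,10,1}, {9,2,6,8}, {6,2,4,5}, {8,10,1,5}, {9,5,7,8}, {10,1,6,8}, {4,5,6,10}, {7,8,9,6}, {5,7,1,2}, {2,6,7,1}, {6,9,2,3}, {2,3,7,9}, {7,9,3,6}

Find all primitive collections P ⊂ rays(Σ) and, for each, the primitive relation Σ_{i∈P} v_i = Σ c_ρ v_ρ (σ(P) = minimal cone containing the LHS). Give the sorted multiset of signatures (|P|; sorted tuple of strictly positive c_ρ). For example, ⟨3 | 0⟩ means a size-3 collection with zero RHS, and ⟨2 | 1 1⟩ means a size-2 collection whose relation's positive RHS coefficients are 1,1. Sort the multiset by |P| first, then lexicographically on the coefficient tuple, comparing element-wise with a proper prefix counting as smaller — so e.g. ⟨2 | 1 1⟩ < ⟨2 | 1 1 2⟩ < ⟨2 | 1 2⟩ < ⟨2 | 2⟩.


Σ has 18 primitive collections:

  P = {1,4}:  v_{1} + v_{4} = 0  so sig = ⟨2 | 0⟩
  P = {2,10}:  v_{2} + v_{10} = 0  so sig = ⟨2 | 0⟩
  P = {1,9}:  v_{1} + v_{9} = v_{7}  so sig = ⟨2 | 1⟩
  P = {4,7}:  v_{4} + v_{7} = v_{9}  so sig = ⟨2 | 1⟩
  P = {4,9}:  v_{4} + v_{9} = v_{2} + v_{8}  so sig = ⟨2 | 1 1⟩
  P = {9,10}:  v_{9} + v_{10} = v_{1} + v_{8}  so sig = ⟨2 | 1 1⟩
  P = {3,10}:  v_{3} + v_{10} = v_{6} + v_{7} + v_{9}  so sig = ⟨2 | 1 1 1⟩
  P = {1,3}:  v_{1} + v_{3} = v_{2} + v_{6} + 2·v_{7}  so sig = ⟨2 | 1 1 2⟩
  P = {3,4}:  v_{3} + v_{4} = v_{2} + v_{6} + 2·v_{9}  so sig = ⟨2 | 1 1 2⟩
  P = {3,5}:  v_{3} + v_{5} = v_{1} + 2·v_{2} + v_{7}  so sig = ⟨2 | 1 1 2⟩
  P = {7,10}:  v_{7} + v_{10} = 2·v_{1} + v_{8}  so sig = ⟨2 | 1 2⟩
  P = {3,8}:  v_{3} + v_{8} = v_{6} + 3·v_{9}  so sig = ⟨2 | 1 3⟩
  P = {5,6,8}:  v_{5} + v_{6} + v_{8} = 0  so sig = ⟨3 | 0⟩
  P = {1,2,8}:  v_{1} + v_{2} + v_{8} = v_{9}  so sig = ⟨3 | 1⟩
  P = {5,6,9}:  v_{5} + v_{6} + v_{9} = v_{1} + v_{2}  so sig = ⟨3 | 1 1⟩
  P = {5,6,7}:  v_{5} + v_{6} + v_{7} = 2·v_{1} + v_{2}  so sig = ⟨3 | 1 2⟩
  P = {2,7,8}:  v_{2} + v_{7} + v_{8} = 2·v_{9}  so sig = ⟨3 | 2⟩
  P = {2,6,7,9}:  v_{2} + v_{6} + v_{7} + v_{9} = v_{3}  so sig = ⟨4 | 1⟩

so the primitive-relation signature multiset is
    |P|=2: 12 collections, coeffs (), (), (1), (1), (1,1), (1,1), (1,1,1), (1,1,2), (1,1,2), (1,1,2), (1,2), (1,3)
    |P|=3: 5 collections, coeffs (), (1), (1,1), (1,2), (2)
    |P|=4: 1 collection, coeffs (1)


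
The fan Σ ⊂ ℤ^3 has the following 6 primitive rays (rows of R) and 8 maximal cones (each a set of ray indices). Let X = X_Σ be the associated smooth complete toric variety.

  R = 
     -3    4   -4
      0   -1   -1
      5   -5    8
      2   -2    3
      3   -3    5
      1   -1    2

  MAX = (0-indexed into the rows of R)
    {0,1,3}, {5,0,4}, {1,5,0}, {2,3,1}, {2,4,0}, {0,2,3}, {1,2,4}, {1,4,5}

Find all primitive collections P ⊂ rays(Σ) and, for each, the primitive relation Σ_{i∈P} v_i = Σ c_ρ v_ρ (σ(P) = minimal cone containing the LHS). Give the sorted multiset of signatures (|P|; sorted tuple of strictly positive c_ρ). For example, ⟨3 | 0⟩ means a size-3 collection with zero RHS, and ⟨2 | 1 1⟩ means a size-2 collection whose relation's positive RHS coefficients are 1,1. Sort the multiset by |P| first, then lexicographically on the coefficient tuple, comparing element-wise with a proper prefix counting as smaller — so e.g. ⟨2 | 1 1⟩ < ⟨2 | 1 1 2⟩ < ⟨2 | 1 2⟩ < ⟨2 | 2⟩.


Primitive collections (5):

  P={3,4}:  v_{3} + v_{4} = v_{2} ; sig = ⟨2 | 1⟩
  P={3,5}:  v_{3} + v_{5} = v_{4} ; sig = ⟨2 | 1⟩
  P={2,5}:  v_{2} + v_{5} = 2·v_{4} ; sig = ⟨2 | 2⟩
  P={0,1,4}:  v_{0} + v_{1} + v_{4} = 0 ; sig = ⟨3 | 0⟩
  P={0,1,2}:  v_{0} + v_{1} + v_{2} = v_{3} ; sig = ⟨3 | 1⟩

Sorted signature multiset PRS(X):
    ⟨2 | 1⟩
    ⟨2 | 1⟩
    ⟨2 | 2⟩
    ⟨3 | 0⟩
    ⟨3 | 1⟩


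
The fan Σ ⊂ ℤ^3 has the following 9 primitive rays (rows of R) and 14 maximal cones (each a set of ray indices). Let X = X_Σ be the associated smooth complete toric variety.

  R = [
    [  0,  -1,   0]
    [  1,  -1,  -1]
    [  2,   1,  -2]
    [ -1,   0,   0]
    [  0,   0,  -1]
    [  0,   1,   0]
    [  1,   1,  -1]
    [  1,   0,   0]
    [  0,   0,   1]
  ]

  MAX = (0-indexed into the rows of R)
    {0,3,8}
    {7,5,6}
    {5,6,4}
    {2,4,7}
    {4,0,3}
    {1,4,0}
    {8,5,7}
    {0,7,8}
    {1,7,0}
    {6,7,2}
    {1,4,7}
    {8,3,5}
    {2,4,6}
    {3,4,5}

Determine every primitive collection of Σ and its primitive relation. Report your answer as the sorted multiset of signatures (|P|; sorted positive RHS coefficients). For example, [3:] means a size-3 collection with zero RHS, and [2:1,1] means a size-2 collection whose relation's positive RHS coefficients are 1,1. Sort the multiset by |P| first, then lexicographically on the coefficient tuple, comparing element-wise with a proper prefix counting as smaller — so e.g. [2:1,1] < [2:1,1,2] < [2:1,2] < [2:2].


The 18 primitive collections of Σ (r=9, n=3):

  P={0,5}:  v_{0} + v_{5} = 0  ⟹  sig = [2:]
  P={3,7}:  v_{3} + v_{7} = 0  ⟹  sig = [2:]
  P={4,8}:  v_{4} + v_{8} = 0  ⟹  sig = [2:]
  P={0,6}:  v_{0} + v_{6} = v_{4} + v_{7}  ⟹  sig = [2:1,1]
  P={1,3}:  v_{1} + v_{3} = v_{0} + v_{4}  ⟹  sig = [2:1,1]
  P={1,5}:  v_{1} + v_{5} = v_{4} + v_{7}  ⟹  sig = [2:1,1]
  P={1,8}:  v_{1} + v_{8} = v_{0} + v_{7}  ⟹  sig = [2:1,1]
  P={2,3}:  v_{2} + v_{3} = v_{4} + v_{6}  ⟹  sig = [2:1,1]
  P={2,8}:  v_{2} + v_{8} = v_{6} + v_{7}  ⟹  sig = [2:1,1]
  P={3,6}:  v_{3} + v_{6} = v_{4} + v_{5}  ⟹  sig = [2:1,1]
  P={6,8}:  v_{6} + v_{8} = v_{5} + v_{7}  ⟹  sig = [2:1,1]
  P={2,5}:  v_{2} + v_{5} = 2·v_{6}  ⟹  sig = [2:2]
  P={0,2}:  v_{0} + v_{2} = 2·v_{4} + 2·v_{7}  ⟹  sig = [2:2,2]
  P={1,6}:  v_{1} + v_{6} = 2·v_{4} + 2·v_{7}  ⟹  sig = [2:2,2]
  P={1,2}:  v_{1} + v_{2} = 3·v_{4} + 3·v_{7}  ⟹  sig = [2:3,3]
  P={0,4,7}:  v_{0} + v_{4} + v_{7} = v_{1}  ⟹  sig = [3:1]
  P={4,5,7}:  v_{4} + v_{5} + v_{7} = v_{6}  ⟹  sig = [3:1]
  P={4,6,7}:  v_{4} + v_{6} + v_{7} = v_{2}  ⟹  sig = [3:1]

Sorted signature multiset PRS(X):
{ [2:] ×3,  [2:1,1] ×8,  [2:2],  [2:2,2] ×2,  [2:3,3],  [3:1] ×3 }


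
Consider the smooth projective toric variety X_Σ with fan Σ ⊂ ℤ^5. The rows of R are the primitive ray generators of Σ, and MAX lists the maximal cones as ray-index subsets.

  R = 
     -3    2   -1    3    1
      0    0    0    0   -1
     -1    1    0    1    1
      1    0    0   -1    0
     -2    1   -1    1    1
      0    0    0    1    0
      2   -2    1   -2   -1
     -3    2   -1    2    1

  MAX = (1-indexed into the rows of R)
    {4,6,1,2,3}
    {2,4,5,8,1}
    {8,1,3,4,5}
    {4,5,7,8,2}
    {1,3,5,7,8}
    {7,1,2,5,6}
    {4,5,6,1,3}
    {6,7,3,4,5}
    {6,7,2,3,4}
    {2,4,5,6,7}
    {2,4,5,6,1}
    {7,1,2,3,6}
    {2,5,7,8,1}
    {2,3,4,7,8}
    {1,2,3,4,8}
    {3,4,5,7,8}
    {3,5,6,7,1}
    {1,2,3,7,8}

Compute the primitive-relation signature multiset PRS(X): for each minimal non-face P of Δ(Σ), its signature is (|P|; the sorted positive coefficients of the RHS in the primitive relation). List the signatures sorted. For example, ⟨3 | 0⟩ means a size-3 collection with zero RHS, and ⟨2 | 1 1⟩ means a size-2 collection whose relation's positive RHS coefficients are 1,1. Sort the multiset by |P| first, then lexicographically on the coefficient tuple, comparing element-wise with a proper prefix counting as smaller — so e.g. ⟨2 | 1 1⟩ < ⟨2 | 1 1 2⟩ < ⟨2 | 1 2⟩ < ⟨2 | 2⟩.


The 3 primitive collections of Σ (r=8, n=5):

  • {6,8}:  v_{6} + v_{8} = v_{1}  →  sig = ⟨2 | 1⟩
  • {1,4,7}:  v_{1} + v_{4} + v_{7} = 0  →  sig = ⟨3 | 0⟩
  • {2,3,5}:  v_{2} + v_{3} + v_{5} = v_{8}  →  sig = ⟨3 | 1⟩

so the primitive-relation signature multiset is
[⟨2 | 1⟩, ⟨3 | 0⟩, ⟨3 | 1⟩]


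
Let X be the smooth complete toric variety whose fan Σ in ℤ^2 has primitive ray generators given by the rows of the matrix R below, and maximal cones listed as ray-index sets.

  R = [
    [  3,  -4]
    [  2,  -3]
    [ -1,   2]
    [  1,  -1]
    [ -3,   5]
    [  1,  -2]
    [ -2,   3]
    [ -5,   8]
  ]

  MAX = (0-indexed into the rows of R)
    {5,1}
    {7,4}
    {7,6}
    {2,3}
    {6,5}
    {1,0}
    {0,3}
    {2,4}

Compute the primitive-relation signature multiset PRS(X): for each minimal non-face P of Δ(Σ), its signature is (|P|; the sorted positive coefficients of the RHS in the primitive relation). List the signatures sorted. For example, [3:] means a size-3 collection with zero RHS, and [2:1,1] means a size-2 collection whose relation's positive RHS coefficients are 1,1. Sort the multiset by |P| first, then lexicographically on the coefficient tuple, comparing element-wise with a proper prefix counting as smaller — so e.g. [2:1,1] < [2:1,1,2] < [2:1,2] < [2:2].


Δ(Σ) — 8 vertices, 20 min non-faces:

  P = {1,6}:  v_{1} + v_{6} = 0  so sig = [2:]
  P = {2,5}:  v_{2} + v_{5} = 0  so sig = [2:]
  P = {0,6}:  v_{0} + v_{6} = v_{3}  so sig = [2:1]
  P = {1,2}:  v_{1} + v_{2} = v_{3}  so sig = [2:1]
  P = {1,3}:  v_{1} + v_{3} = v_{0}  so sig = [2:1]
  P = {1,4}:  v_{1} + v_{4} = v_{2}  so sig = [2:1]
  P = {1,7}:  v_{1} + v_{7} = v_{4}  so sig = [2:1]
  P = {2,6}:  v_{2} + v_{6} = v_{4}  so sig = [2:1]
  P = {3,5}:  v_{3} + v_{5} = v_{1}  so sig = [2:1]
  P = {3,6}:  v_{3} + v_{6} = v_{2}  so sig = [2:1]
  P = {4,5}:  v_{4} + v_{5} = v_{6}  so sig = [2:1]
  P = {4,6}:  v_{4} + v_{6} = v_{7}  so sig = [2:1]
  P = {0,4}:  v_{0} + v_{4} = v_{2} + v_{3}  so sig = [2:1,1]
  P = {3,7}:  v_{3} + v_{7} = v_{2} + v_{4}  so sig = [2:1,1]
  P = {0,2}:  v_{0} + v_{2} = 2·v_{3}  so sig = [2:2]
  P = {0,5}:  v_{0} + v_{5} = 2·v_{1}  so sig = [2:2]
  P = {0,7}:  v_{0} + v_{7} = 2·v_{2}  so sig = [2:2]
  P = {2,7}:  v_{2} + v_{7} = 2·v_{4}  so sig = [2:2]
  P = {3,4}:  v_{3} + v_{4} = 2·v_{2}  so sig = [2:2]
  P = {5,7}:  v_{5} + v_{7} = 2·v_{6}  so sig = [2:2]

Sorted signature multiset PRS(X):
    [2:]
    [2:]
    [2:1]
    [2:1]
    [2:1]
    [2:1]
    [2:1]
    [2:1]
    [2:1]
    [2:1]
    [2:1]
    [2:1]
    [2:1,1]
    [2:1,1]
    [2:2]
    [2:2]
    [2:2]
    [2:2]
    [2:2]
    [2:2]


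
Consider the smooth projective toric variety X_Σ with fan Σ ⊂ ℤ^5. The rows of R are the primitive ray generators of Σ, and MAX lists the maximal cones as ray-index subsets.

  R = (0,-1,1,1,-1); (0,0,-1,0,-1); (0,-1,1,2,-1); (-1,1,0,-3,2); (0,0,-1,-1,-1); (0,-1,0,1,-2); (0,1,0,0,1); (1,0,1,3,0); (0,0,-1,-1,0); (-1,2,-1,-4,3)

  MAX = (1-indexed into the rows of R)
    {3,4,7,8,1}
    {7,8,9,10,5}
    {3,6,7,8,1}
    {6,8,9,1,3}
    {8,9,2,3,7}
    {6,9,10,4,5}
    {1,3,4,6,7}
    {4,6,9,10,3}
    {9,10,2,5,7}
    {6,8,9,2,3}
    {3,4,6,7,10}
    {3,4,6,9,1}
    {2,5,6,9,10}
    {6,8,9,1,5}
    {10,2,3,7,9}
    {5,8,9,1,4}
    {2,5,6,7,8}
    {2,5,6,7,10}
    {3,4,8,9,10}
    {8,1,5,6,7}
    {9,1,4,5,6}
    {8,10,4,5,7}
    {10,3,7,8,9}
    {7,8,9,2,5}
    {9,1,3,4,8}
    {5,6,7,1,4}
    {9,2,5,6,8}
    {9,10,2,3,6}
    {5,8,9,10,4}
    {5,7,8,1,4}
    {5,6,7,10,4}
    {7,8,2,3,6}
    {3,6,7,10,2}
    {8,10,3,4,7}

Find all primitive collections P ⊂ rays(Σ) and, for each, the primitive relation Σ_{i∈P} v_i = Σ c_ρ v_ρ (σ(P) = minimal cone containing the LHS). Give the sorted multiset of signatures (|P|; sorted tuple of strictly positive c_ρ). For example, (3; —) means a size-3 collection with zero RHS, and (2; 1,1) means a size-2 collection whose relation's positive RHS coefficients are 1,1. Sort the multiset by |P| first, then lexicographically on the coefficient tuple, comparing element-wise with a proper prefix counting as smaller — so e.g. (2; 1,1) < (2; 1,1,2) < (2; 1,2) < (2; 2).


10 collections generate NE(X_Σ); each relation:

  • {1,2}:  v_{1} + v_{2} = v_{6} ; sig = (2; 1)
  • {1,10}:  v_{1} + v_{10} = v_{4} ; sig = (2; 1)
  • {3,5}:  v_{3} + v_{5} = v_{6} ; sig = (2; 1)
  • {2,4}:  v_{2} + v_{4} = v_{6} + v_{10} ; sig = (2; 1,1)
  • {1,7,9}:  v_{1} + v_{7} + v_{9} = 0 ; sig = (3; —)
  • {4,7,9}:  v_{4} + v_{7} + v_{9} = v_{10} ; sig = (3; 1)
  • {6,7,9}:  v_{6} + v_{7} + v_{9} = v_{2} ; sig = (3; 1)
  • {6,8,10}:  v_{6} + v_{8} + v_{10} = v_{7} ; sig = (3; 1)
  • {4,6,8}:  v_{4} + v_{6} + v_{8} = v_{1} + v_{7} ; sig = (3; 1,1)
  • {2,8,10}:  v_{2} + v_{8} + v_{10} = 2·v_{7} + v_{9} ; sig = (3; 1,2)

Hence PRS(X_Σ) =
[(2; 1), (2; 1), (2; 1), (2; 1,1), (3; —), (3; 1), (3; 1), (3; 1), (3; 1,1), (3; 1,2)]


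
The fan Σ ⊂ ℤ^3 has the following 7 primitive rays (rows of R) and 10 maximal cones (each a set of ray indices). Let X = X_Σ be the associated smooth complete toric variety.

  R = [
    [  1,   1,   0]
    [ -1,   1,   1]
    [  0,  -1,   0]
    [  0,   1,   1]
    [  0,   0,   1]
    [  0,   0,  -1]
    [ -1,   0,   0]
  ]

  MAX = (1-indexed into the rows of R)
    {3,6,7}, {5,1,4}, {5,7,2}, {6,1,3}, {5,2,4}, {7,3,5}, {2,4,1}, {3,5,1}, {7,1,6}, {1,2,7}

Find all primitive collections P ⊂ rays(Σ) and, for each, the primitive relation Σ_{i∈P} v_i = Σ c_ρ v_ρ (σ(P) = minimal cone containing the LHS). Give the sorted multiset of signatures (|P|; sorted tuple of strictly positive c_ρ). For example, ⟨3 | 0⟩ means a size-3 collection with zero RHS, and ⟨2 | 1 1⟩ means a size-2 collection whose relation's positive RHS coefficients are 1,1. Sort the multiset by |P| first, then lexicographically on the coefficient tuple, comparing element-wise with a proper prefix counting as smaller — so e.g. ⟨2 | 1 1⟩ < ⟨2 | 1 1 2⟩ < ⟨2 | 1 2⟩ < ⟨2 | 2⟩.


Σ has 9 primitive collections:

  • {5,6}:  v_{5} + v_{6} = 0  ⟹  sig = ⟨2 | 0⟩
  • {3,4}:  v_{3} + v_{4} = v_{5}  ⟹  sig = ⟨2 | 1⟩
  • {4,7}:  v_{4} + v_{7} = v_{2}  ⟹  sig = ⟨2 | 1⟩
  • {2,3}:  v_{2} + v_{3} = v_{5} + v_{7}  ⟹  sig = ⟨2 | 1 1⟩
  • {4,6}:  v_{4} + v_{6} = v_{1} + v_{7}  ⟹  sig = ⟨2 | 1 1⟩
  • {2,6}:  v_{2} + v_{6} = v_{1} + 2·v_{7}  ⟹  sig = ⟨2 | 1 2⟩
  • {1,3,7}:  v_{1} + v_{3} + v_{7} = 0  ⟹  sig = ⟨3 | 0⟩
  • {1,5,7}:  v_{1} + v_{5} + v_{7} = v_{4}  ⟹  sig = ⟨3 | 1⟩
  • {1,2,5}:  v_{1} + v_{2} + v_{5} = 2·v_{4}  ⟹  sig = ⟨3 | 2⟩

Sorted signature multiset PRS(X):
    |P|=2: 6 collections, coeffs (), (1), (1), (1,1), (1,1), (1,2)
    |P|=3: 3 collections, coeffs (), (1), (2)


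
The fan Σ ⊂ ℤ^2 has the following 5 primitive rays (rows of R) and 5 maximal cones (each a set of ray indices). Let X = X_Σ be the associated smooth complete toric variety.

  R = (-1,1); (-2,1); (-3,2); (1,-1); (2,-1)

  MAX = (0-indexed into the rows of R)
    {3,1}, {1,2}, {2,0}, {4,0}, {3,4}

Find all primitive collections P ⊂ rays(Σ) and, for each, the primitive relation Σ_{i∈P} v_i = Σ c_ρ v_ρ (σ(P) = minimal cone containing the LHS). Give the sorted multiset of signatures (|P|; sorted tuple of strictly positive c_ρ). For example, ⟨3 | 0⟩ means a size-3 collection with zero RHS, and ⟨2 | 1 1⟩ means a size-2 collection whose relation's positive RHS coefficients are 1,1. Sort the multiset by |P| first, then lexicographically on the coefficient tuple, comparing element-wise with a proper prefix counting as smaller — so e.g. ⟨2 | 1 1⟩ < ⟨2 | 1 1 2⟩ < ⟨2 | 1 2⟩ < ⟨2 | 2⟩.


Δ(Σ) — 5 vertices, 5 min non-faces:

  P={0,3}:  v_{0} + v_{3} = 0  so sig = ⟨2 | 0⟩
  P={1,4}:  v_{1} + v_{4} = 0  so sig = ⟨2 | 0⟩
  P={0,1}:  v_{0} + v_{1} = v_{2}  so sig = ⟨2 | 1⟩
  P={2,3}:  v_{2} + v_{3} = v_{1}  so sig = ⟨2 | 1⟩
  P={2,4}:  v_{2} + v_{4} = v_{0}  so sig = ⟨2 | 1⟩

Hence PRS(X_Σ) =
[⟨2 | 0⟩, ⟨2 | 0⟩, ⟨2 | 1⟩, ⟨2 | 1⟩, ⟨2 | 1⟩]


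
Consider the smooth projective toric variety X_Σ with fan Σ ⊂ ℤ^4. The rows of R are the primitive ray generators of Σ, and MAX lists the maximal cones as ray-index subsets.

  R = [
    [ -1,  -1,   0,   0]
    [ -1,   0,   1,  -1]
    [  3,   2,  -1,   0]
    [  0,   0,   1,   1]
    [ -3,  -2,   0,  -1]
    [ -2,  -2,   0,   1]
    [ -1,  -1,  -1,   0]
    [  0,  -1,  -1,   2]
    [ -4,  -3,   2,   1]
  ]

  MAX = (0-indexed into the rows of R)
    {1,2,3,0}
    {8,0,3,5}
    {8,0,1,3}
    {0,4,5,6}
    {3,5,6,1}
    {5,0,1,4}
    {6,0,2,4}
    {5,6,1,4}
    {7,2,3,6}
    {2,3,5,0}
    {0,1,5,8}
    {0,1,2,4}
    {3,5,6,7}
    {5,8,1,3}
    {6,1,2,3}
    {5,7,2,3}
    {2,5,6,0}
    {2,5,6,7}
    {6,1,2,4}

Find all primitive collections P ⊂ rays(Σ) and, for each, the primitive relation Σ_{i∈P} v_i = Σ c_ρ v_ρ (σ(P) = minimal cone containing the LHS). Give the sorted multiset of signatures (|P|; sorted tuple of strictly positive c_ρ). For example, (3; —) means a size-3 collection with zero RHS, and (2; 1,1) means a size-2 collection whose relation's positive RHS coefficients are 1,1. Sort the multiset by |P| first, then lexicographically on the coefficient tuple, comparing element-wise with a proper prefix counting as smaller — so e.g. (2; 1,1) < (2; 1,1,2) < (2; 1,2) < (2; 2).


Primitive collections (14):

  {1,7}:  v_{1} + v_{7} = v_{3} + v_{6} ; sig = (2; 1,1)
  {2,8}:  v_{2} + v_{8} = v_{0} + v_{3} ; sig = (2; 1,1)
  {3,4}:  v_{3} + v_{4} = v_{1} + v_{5} ; sig = (2; 1,1)
  {4,7}:  v_{4} + v_{7} = v_{5} + v_{6} ; sig = (2; 1,1)
  {0,7}:  v_{0} + v_{7} = v_{2} + 2·v_{5} ; sig = (2; 1,2)
  {6,8}:  v_{6} + v_{8} = v_{1} + 2·v_{5} ; sig = (2; 1,2)
  {7,8}:  v_{7} + v_{8} = v_{3} + 2·v_{5} ; sig = (2; 1,2)
  {4,8}:  v_{4} + v_{8} = v_{0} + 2·v_{1} + 2·v_{5} ; sig = (2; 1,2,2)
  {1,2,5}:  v_{1} + v_{2} + v_{5} = 0 ; sig = (3; —)
  {0,1,6}:  v_{0} + v_{1} + v_{6} = v_{4} ; sig = (3; 1)
  {0,3,6}:  v_{0} + v_{3} + v_{6} = v_{5} ; sig = (3; 1)
  {2,4,5}:  v_{2} + v_{4} + v_{5} = v_{0} + v_{6} ; sig = (3; 1,1)
  {0,1,3,5}:  v_{0} + v_{1} + v_{3} + v_{5} = v_{8} ; sig = (4; 1)
  {2,3,5,6}:  v_{2} + v_{3} + v_{5} + v_{6} = v_{7} ; sig = (4; 1)

Sorted signature multiset PRS(X):
    |P|=2: 8 collections, coeffs (1,1), (1,1), (1,1), (1,1), (1,2), (1,2), (1,2), (1,2,2)
    |P|=3: 4 collections, coeffs (), (1), (1), (1,1)
    |P|=4: 2 collections, coeffs (1), (1)


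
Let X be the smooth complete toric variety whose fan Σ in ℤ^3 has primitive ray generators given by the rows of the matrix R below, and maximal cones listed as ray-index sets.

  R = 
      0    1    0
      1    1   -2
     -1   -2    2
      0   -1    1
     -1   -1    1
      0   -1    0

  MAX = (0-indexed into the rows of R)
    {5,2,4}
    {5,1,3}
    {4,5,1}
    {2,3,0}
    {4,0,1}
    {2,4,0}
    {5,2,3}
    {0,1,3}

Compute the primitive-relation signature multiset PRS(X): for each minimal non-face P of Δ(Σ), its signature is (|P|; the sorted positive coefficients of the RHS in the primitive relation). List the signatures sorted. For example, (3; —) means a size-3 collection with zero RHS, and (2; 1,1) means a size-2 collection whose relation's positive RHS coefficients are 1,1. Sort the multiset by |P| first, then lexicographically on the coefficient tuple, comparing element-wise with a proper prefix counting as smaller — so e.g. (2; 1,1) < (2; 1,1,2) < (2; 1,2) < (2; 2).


|primitive collections| = 3. Relations:

  P={0,5}:  v_{0} + v_{5} = 0  so sig = (2; —)
  P={1,2}:  v_{1} + v_{2} = v_{5}  so sig = (2; 1)
  P={3,4}:  v_{3} + v_{4} = v_{2}  so sig = (2; 1)

Hence PRS(X_Σ) =
[(2; —), (2; 1), (2; 1)]


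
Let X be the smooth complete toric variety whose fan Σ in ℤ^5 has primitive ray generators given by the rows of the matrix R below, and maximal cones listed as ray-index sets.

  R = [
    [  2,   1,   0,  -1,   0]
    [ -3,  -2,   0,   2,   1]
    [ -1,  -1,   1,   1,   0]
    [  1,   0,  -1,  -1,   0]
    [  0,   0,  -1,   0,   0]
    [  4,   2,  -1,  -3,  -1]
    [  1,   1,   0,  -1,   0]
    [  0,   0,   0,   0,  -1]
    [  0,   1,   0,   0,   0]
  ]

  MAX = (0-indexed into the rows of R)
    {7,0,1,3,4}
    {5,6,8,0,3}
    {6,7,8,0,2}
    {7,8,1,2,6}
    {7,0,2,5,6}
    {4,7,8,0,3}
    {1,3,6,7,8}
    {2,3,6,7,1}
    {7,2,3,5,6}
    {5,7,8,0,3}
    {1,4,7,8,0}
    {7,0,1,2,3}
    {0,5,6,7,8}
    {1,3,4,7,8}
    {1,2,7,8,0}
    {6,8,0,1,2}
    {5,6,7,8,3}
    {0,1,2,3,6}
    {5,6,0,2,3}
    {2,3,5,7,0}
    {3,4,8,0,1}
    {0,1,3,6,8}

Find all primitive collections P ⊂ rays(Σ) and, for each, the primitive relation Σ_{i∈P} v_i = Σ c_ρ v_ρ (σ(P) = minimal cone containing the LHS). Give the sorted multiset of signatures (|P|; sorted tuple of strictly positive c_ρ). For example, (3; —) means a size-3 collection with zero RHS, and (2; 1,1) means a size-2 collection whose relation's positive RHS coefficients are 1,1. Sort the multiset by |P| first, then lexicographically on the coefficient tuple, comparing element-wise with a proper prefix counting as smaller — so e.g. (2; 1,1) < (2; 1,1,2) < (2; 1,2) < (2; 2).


|primitive collections| = 9. Relations:

  P = {1,5}:  v_{1} + v_{5} = v_{3} ; sig = (2; 1)
  P = {4,6}:  v_{4} + v_{6} = v_{3} + v_{8} ; sig = (2; 1,1)
  P = {2,4}:  v_{2} + v_{4} = v_{0} + v_{1} + v_{7} ; sig = (2; 1,1,1)
  P = {4,5}:  v_{4} + v_{5} = v_{0} + 2·v_{3} + v_{7} + v_{8} ; sig = (2; 1,1,1,2)
  P = {2,3,8}:  v_{2} + v_{3} + v_{8} = 0 ; sig = (3; —)
  P = {2,5,8}:  v_{2} + v_{5} + v_{8} = v_{0} + v_{6} + v_{7} ; sig = (3; 1,1,1)
  P = {0,1,6,7}:  v_{0} + v_{1} + v_{6} + v_{7} = 0 ; sig = (4; —)
  P = {0,3,6,7}:  v_{0} + v_{3} + v_{6} + v_{7} = v_{5} ; sig = (4; 1)
  P = {0,1,3,7,8}:  v_{0} + v_{1} + v_{3} + v_{7} + v_{8} = v_{4} ; sig = (5; 1)

Hence PRS(X_Σ) =
{ (2; 1),  (2; 1,1),  (2; 1,1,1),  (2; 1,1,1,2),  (3; —),  (3; 1,1,1),  (4; —),  (4; 1),  (5; 1) }


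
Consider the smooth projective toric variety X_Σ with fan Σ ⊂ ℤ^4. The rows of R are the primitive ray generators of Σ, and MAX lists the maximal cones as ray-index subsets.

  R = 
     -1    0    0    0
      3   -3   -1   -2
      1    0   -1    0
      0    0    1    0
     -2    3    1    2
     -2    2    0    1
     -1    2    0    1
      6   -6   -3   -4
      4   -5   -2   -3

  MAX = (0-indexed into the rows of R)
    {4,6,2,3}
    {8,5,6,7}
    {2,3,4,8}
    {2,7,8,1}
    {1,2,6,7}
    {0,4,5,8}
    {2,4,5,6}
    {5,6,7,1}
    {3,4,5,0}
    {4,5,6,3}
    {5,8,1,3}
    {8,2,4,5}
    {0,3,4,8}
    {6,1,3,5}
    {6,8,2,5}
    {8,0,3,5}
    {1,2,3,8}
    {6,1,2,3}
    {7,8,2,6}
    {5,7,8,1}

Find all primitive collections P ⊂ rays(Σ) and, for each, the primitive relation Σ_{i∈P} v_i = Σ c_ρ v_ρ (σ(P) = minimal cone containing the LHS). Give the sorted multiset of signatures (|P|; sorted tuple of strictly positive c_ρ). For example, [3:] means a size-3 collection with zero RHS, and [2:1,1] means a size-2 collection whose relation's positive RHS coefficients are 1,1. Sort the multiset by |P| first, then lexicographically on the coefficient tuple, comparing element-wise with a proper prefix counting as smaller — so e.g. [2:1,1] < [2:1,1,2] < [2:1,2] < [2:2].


Σ has 14 primitive collections:

  P = {0,6}:  v_{0} + v_{6} = v_{5}  →  sig = [2:1]
  P = {1,4}:  v_{1} + v_{4} = v_{2} + v_{3}  →  sig = [2:1,1]
  P = {4,7}:  v_{4} + v_{7} = v_{1} + v_{2}  →  sig = [2:1,1]
  P = {0,1}:  v_{0} + v_{1} = v_{3} + v_{5} + v_{8}  →  sig = [2:1,1,1]
  P = {0,2}:  v_{0} + v_{2} = v_{4} + v_{5} + v_{8}  →  sig = [2:1,1,1]
  P = {0,7}:  v_{0} + v_{7} = v_{1} + v_{5} + v_{8}  →  sig = [2:1,1,1]
  P = {3,7}:  v_{3} + v_{7} = 2·v_{1}  →  sig = [2:2]
  P = {1,6,8}:  v_{1} + v_{6} + v_{8} = v_{7}  →  sig = [3:1]
  P = {2,3,5}:  v_{2} + v_{3} + v_{5} = v_{6}  →  sig = [3:1]
  P = {3,6,8}:  v_{3} + v_{6} + v_{8} = v_{1}  →  sig = [3:1]
  P = {4,6,8}:  v_{4} + v_{6} + v_{8} = v_{2}  →  sig = [3:1]
  P = {1,2,5}:  v_{1} + v_{2} + v_{5} = 2·v_{6} + v_{8}  →  sig = [3:1,2]
  P = {2,5,7}:  v_{2} + v_{5} + v_{7} = 3·v_{6} + 2·v_{8}  →  sig = [3:2,3]
  P = {3,4,5,8}:  v_{3} + v_{4} + v_{5} + v_{8} = 0  →  sig = [4:]

so the primitive-relation signature multiset is
    [2:1]
    [2:1,1]
    [2:1,1]
    [2:1,1,1]
    [2:1,1,1]
    [2:1,1,1]
    [2:2]
    [3:1]
    [3:1]
    [3:1]
    [3:1]
    [3:1,2]
    [3:2,3]
    [4:]


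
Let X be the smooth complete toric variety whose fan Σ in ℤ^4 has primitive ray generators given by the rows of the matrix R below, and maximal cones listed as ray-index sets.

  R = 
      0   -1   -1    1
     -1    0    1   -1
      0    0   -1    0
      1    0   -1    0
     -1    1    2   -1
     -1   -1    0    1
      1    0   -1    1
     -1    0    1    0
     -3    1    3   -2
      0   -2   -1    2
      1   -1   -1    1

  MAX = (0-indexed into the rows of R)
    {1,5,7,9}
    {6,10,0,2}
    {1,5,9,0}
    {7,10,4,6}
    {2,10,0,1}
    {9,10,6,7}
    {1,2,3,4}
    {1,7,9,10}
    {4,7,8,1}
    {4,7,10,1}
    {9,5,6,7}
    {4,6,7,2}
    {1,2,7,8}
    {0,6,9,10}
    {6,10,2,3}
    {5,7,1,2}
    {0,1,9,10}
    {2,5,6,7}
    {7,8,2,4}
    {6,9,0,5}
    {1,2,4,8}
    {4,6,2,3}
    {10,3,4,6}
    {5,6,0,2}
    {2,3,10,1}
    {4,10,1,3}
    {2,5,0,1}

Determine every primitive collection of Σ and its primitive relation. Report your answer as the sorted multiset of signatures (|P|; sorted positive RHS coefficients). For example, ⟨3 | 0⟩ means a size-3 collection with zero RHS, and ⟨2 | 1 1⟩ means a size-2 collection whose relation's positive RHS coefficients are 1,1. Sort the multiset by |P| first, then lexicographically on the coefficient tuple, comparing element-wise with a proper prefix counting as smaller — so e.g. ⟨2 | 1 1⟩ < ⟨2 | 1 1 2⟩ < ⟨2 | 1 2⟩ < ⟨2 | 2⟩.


The 20 primitive collections of Σ (r=11, n=4):

  P = {1,6}:  v_{1} + v_{6} = 0 ; sig = ⟨2 | 0⟩
  P = {3,7}:  v_{3} + v_{7} = 0 ; sig = ⟨2 | 0⟩
  P = {0,4}:  v_{0} + v_{4} = v_{7} ; sig = ⟨2 | 1⟩
  P = {0,7}:  v_{0} + v_{7} = v_{5} ; sig = ⟨2 | 1⟩
  P = {3,5}:  v_{3} + v_{5} = v_{0} ; sig = ⟨2 | 1⟩
  P = {5,10}:  v_{5} + v_{10} = v_{9} ; sig = ⟨2 | 1⟩
  P = {0,3}:  v_{0} + v_{3} = v_{2} + v_{10} ; sig = ⟨2 | 1 1⟩
  P = {3,9}:  v_{3} + v_{9} = v_{0} + v_{10} ; sig = ⟨2 | 1 1⟩
  P = {8,10}:  v_{8} + v_{10} = v_{1} + v_{7} ; sig = ⟨2 | 1 1⟩
  P = {3,8}:  v_{3} + v_{8} = v_{1} + v_{2} + v_{4} ; sig = ⟨2 | 1 1 1⟩
  P = {6,8}:  v_{6} + v_{8} = v_{2} + v_{4} + v_{7} ; sig = ⟨2 | 1 1 1⟩
  P = {8,9}:  v_{8} + v_{9} = v_{1} + v_{5} + v_{7} ; sig = ⟨2 | 1 1 1⟩
  P = {0,8}:  v_{0} + v_{8} = v_{1} + v_{2} + 2·v_{7} ; sig = ⟨2 | 1 1 2⟩
  P = {5,8}:  v_{5} + v_{8} = v_{1} + v_{2} + 3·v_{7} ; sig = ⟨2 | 1 1 3⟩
  P = {4,9}:  v_{4} + v_{9} = 2·v_{7} + v_{10} ; sig = ⟨2 | 1 2⟩
  P = {2,9}:  v_{2} + v_{9} = 2·v_{0} ; sig = ⟨2 | 2⟩
  P = {4,5}:  v_{4} + v_{5} = 2·v_{7} ; sig = ⟨2 | 2⟩
  P = {2,4,10}:  v_{2} + v_{4} + v_{10} = 0 ; sig = ⟨3 | 0⟩
  P = {2,7,10}:  v_{2} + v_{7} + v_{10} = v_{0} ; sig = ⟨3 | 1⟩
  P = {1,2,4,7}:  v_{1} + v_{2} + v_{4} + v_{7} = v_{8} ; sig = ⟨4 | 1⟩

so the primitive-relation signature multiset is
    ⟨2 | 0⟩
    ⟨2 | 0⟩
    ⟨2 | 1⟩
    ⟨2 | 1⟩
    ⟨2 | 1⟩
    ⟨2 | 1⟩
    ⟨2 | 1 1⟩
    ⟨2 | 1 1⟩
    ⟨2 | 1 1⟩
    ⟨2 | 1 1 1⟩
    ⟨2 | 1 1 1⟩
    ⟨2 | 1 1 1⟩
    ⟨2 | 1 1 2⟩
    ⟨2 | 1 1 3⟩
    ⟨2 | 1 2⟩
    ⟨2 | 2⟩
    ⟨2 | 2⟩
    ⟨3 | 0⟩
    ⟨3 | 1⟩
    ⟨4 | 1⟩


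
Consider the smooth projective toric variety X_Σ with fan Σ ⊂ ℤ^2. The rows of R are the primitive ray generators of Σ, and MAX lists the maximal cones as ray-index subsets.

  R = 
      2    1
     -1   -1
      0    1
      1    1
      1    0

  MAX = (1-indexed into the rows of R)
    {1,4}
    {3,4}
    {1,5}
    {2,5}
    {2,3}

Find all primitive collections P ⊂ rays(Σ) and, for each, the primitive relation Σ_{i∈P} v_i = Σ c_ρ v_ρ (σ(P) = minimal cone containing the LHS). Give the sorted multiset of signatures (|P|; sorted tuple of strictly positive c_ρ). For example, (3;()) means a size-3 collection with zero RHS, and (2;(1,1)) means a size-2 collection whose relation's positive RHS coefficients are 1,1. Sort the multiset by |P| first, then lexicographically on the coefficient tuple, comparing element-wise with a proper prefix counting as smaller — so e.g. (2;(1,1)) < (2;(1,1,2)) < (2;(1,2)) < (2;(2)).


The 5 primitive collections of Σ (r=5, n=2):

  P = {2,4}:  v_{2} + v_{4} = 0 — sig = (2;())
  P = {1,2}:  v_{1} + v_{2} = v_{5} — sig = (2;(1))
  P = {3,5}:  v_{3} + v_{5} = v_{4} — sig = (2;(1))
  P = {4,5}:  v_{4} + v_{5} = v_{1} — sig = (2;(1))
  P = {1,3}:  v_{1} + v_{3} = 2·v_{4} — sig = (2;(2))

Sorted signature multiset PRS(X):
    |P|=2: 5 collections, coeffs (), (1), (1), (1), (2)


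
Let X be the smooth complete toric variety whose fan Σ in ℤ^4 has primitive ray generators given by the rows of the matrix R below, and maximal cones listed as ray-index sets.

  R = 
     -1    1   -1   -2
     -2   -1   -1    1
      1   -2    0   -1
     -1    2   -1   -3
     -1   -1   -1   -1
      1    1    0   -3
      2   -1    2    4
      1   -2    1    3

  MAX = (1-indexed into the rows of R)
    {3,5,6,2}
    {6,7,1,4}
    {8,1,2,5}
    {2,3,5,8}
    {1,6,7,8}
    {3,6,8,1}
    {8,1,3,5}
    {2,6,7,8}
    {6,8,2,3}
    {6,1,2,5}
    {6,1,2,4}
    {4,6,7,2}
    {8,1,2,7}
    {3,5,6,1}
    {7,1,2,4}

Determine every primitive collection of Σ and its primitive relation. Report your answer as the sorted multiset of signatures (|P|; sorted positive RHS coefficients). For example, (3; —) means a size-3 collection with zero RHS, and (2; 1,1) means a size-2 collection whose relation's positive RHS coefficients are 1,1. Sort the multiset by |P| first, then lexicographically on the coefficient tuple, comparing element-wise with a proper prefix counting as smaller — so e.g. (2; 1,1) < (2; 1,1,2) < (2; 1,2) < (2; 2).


Δ(Σ) — 8 vertices, 9 min non-faces:

  P = {4,8}:  v_{4} + v_{8} = 0 ; sig = (2; —)
  P = {5,7}:  v_{5} + v_{7} = v_{8} ; sig = (2; 1)
  P = {3,4}:  v_{3} + v_{4} = v_{5} + v_{6} ; sig = (2; 1,1)
  P = {4,5}:  v_{4} + v_{5} = v_{1} + v_{2} + v_{6} ; sig = (2; 1,1,1)
  P = {3,7}:  v_{3} + v_{7} = v_{6} + 2·v_{8} ; sig = (2; 1,2)
  P = {5,6,8}:  v_{5} + v_{6} + v_{8} = v_{3} ; sig = (3; 1)
  P = {1,2,3}:  v_{1} + v_{2} + v_{3} = 2·v_{5} ; sig = (3; 2)
  P = {1,2,6,7}:  v_{1} + v_{2} + v_{6} + v_{7} = 0 ; sig = (4; —)
  P = {1,2,6,8}:  v_{1} + v_{2} + v_{6} + v_{8} = v_{5} ; sig = (4; 1)

Sorted signature multiset PRS(X):
    |P|=2: 5 collections, coeffs (), (1), (1,1), (1,1,1), (1,2)
    |P|=3: 2 collections, coeffs (1), (2)
    |P|=4: 2 collections, coeffs (), (1)
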